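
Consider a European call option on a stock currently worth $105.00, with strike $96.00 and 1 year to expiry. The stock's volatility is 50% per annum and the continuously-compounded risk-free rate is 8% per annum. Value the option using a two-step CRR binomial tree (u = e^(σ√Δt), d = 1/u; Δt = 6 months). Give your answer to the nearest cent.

CRR parameters: u = e^(σ√Δt) = e^(0.5·√0.5) = 1.4241, d = 1/u = 0.7022
Per-period rate: rΔt = 0.08·0.5 = 0.04, so R = e^0.04 = 1.0408
Risk-neutral probability p = (e^0.04 − 0.7022)/(1.4241 − 0.7022) = 0.3386/0.7219 = 0.4691
Terminal stock prices: S_uu = 213, S_ud = 105, S_dd = 51.77
Terminal payoffs (S − K): max(117, 0) = 117, max(9, 0) = 9, max(-44.23, 0) = 0
Node u (S = 149.5): V_u = e^(−0.04)·[0.4691·116.9521 + 0.5309·9.0000] = 57.2967
Node d (S = 73.73): V_d = e^(−0.04)·[0.4691·9.0000 + 0.5309·0.0000] = 4.0559
Node 0 (S = 105): V_0 = e^(−0.04)·[0.4691·57.2967 + 0.5309·4.0559] = 27.8903

$27.89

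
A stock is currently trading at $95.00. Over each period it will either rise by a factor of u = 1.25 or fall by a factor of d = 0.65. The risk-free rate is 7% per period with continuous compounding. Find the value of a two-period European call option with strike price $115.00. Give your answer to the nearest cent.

$14.41

Risk-neutral probability p = (e^0.07 − 0.65)/(1.25 − 0.65) = 0.4225/0.6000 = 0.7042
Terminal stock prices: S_uu = 148.4, S_ud = 77.19, S_dd = 40.14
Terminal payoffs (S − K): max(33.44, 0) = 33.44, max(-37.81, 0) = 0, max(-74.86, 0) = 0
Node u (S = 118.8): V_u = e^(−0.07)·[0.7042·33.4375 + 0.2958·0.0000] = 21.9542
Node d (S = 61.75): V_d = e^(−0.07)·[0.7042·0.0000 + 0.2958·0.0000] = 0.0000
Node 0 (S = 95): V_0 = e^(−0.07)·[0.7042·21.9542 + 0.2958·0.0000] = 14.4145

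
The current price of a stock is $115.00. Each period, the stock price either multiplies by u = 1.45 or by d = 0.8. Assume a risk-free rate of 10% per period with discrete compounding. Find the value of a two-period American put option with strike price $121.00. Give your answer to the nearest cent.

Risk-neutral probability p = (1 + 0.1 − 0.8)/(1.45 − 0.8) = 0.3000/0.6500 = 0.4615
Terminal stock prices: S_uu = 241.8, S_ud = 133.4, S_dd = 73.6
Terminal payoffs (K − S): max(-120.8, 0) = 0, max(-12.4, 0) = 0, max(47.4, 0) = 47.4
Node u (S = 166.8): continuation = 1/1.1·[0.4615·0.0000 + 0.5385·0.0000] = 0.0000; exercise value = 0.0000 ≤ continuation, so V_u = 0.0000
Node d (S = 92): continuation = 1/1.1·[0.4615·0.0000 + 0.5385·47.4000] = 23.2028; exercise value = 29.0000 > continuation, so V_d = 29.0000 (exercise)
Node 0 (S = 115): continuation = 1/1.1·[0.4615·0.0000 + 0.5385·29.0000] = 14.1958; exercise value = 6.0000 ≤ continuation, so V_0 = 14.1958

$14.20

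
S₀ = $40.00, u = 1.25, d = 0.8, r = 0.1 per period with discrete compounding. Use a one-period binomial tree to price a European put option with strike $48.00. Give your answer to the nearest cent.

Risk-neutral probability p = (1 + 0.1 − 0.8)/(1.25 − 0.8) = 0.3000/0.4500 = 0.6667
Terminal stock prices: S_u = 50, S_d = 32
Terminal payoffs (K − S): max(-2, 0) = 0, max(16, 0) = 16
Node 0 (S = 40): V_0 = 1/1.1·[0.6667·0.0000 + 0.3333·16.0000] = 4.8485

$4.85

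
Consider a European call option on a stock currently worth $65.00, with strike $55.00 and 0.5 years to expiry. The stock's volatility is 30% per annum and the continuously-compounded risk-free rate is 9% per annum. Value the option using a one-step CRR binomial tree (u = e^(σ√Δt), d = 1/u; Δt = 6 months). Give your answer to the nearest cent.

$13.45

CRR parameters: u = e^(σ√Δt) = e^(0.3·√0.5) = 1.2363, d = 1/u = 0.8089
Per-period rate: rΔt = 0.09·0.5 = 0.045, so R = e^0.045 = 1.0460
Risk-neutral probability p = (e^0.045 − 0.8089)/(1.2363 − 0.8089) = 0.2372/0.4275 = 0.5548
Terminal stock prices: S_u = 80.36, S_d = 52.58
Terminal payoffs (S − K): max(25.36, 0) = 25.36, max(-2.424, 0) = 0
Node 0 (S = 65): V_0 = e^(−0.045)·[0.5548·25.3602 + 0.4452·0.0000] = 13.4518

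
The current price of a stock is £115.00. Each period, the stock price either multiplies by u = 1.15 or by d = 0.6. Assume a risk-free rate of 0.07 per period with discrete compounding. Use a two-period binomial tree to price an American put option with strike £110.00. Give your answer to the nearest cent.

Risk-neutral probability p = (1 + 0.07 − 0.6)/(1.15 − 0.6) = 0.4700/0.5500 = 0.8545
Terminal stock prices: S_uu = 152.1, S_ud = 79.35, S_dd = 41.4
Terminal payoffs (K − S): max(-42.09, 0) = 0, max(30.65, 0) = 30.65, max(68.6, 0) = 68.6
Node u (S = 132.2): continuation = 1/1.07·[0.8545·0.0000 + 0.1455·30.6500] = 4.1665; exercise value = 0.0000 ≤ continuation, so V_u = 4.1665
Node d (S = 69): continuation = 1/1.07·[0.8545·30.6500 + 0.1455·68.6000] = 33.8037; exercise value = 41.0000 > continuation, so V_d = 41.0000 (exercise)
Node 0 (S = 115): continuation = 1/1.07·[0.8545·4.1665 + 0.1455·41.0000] = 8.9010; exercise value = 0.0000 ≤ continuation, so V_0 = 8.9010

£8.90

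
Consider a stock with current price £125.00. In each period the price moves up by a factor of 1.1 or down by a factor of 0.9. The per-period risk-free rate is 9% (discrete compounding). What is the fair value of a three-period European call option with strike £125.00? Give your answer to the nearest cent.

Risk-neutral probability p = (1 + 0.09 − 0.9)/(1.1 − 0.9) = 0.1900/0.2000 = 0.9500
Terminal stock prices: S_uuu = 166.4, S_uud = 136.1, S_udd = 111.4, S_ddd = 91.13
Terminal payoffs (S − K): max(41.38, 0) = 41.38, max(11.13, 0) = 11.13, max(-13.62, 0) = 0, max(-33.87, 0) = 0
Node uu (S = 151.3): V_uu = 1/1.09·[0.9500·41.3750 + 0.0500·11.1250] = 36.5711
Node ud (S = 123.8): V_ud = 1/1.09·[0.9500·11.1250 + 0.0500·0.0000] = 9.6961
Node dd (S = 101.2): V_dd = 1/1.09·[0.9500·0.0000 + 0.0500·0.0000] = 0.0000
Node u (S = 137.5): V_u = 1/1.09·[0.9500·36.5711 + 0.0500·9.6961] = 32.3187
Node d (S = 112.5): V_d = 1/1.09·[0.9500·9.6961 + 0.0500·0.0000] = 8.4507
Node 0 (S = 125): V_0 = 1/1.09·[0.9500·32.3187 + 0.0500·8.4507] = 28.5553

£28.56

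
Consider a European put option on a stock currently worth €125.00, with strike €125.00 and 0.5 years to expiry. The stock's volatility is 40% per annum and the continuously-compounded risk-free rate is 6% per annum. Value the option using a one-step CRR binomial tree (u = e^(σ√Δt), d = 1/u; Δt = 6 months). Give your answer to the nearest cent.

CRR parameters: u = e^(σ√Δt) = e^(0.4·√0.5) = 1.3269, d = 1/u = 0.7536
Per-period rate: rΔt = 0.06·0.5 = 0.03, so R = e^0.03 = 1.0305
Risk-neutral probability p = (e^0.03 − 0.7536)/(1.3269 − 0.7536) = 0.2768/0.5733 = 0.4829
Terminal stock prices: S_u = 165.9, S_d = 94.2
Terminal payoffs (K − S): max(-40.86, 0) = 0, max(30.8, 0) = 30.8
Node 0 (S = 125): V_0 = e^(−0.03)·[0.4829·0.0000 + 0.5171·30.7952] = 15.4541

€15.45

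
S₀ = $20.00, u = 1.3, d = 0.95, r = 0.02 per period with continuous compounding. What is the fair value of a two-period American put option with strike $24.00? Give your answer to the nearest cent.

Risk-neutral probability p = (e^0.02 − 0.95)/(1.3 − 0.95) = 0.0702/0.3500 = 0.2006
Terminal stock prices: S_uu = 33.8, S_ud = 24.7, S_dd = 18.05
Terminal payoffs (K − S): max(-9.8, 0) = 0, max(-0.7, 0) = 0, max(5.95, 0) = 5.95
Node u (S = 26): continuation = e^(−0.02)·[0.2006·0.0000 + 0.7994·0.0000] = 0.0000; exercise value = 0.0000 ≤ continuation, so V_u = 0.0000
Node d (S = 19): continuation = e^(−0.02)·[0.2006·0.0000 + 0.7994·5.9500] = 4.6624; exercise value = 5.0000 > continuation, so V_d = 5.0000 (exercise)
Node 0 (S = 20): continuation = e^(−0.02)·[0.2006·0.0000 + 0.7994·5.0000] = 3.9180; exercise value = 4.0000 > continuation, so V_0 = 4.0000 (exercise)

$4.00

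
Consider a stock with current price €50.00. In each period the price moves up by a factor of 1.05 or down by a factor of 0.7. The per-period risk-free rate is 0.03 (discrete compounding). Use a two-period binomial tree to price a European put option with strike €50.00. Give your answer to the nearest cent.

€1.42

Risk-neutral probability p = (1 + 0.03 − 0.7)/(1.05 − 0.7) = 0.3300/0.3500 = 0.9429
Terminal stock prices: S_uu = 55.12, S_ud = 36.75, S_dd = 24.5
Terminal payoffs (K − S): max(-5.125, 0) = 0, max(13.25, 0) = 13.25, max(25.5, 0) = 25.5
Node u (S = 52.5): V_u = 1/1.03·[0.9429·0.0000 + 0.0571·13.2500] = 0.7351
Node d (S = 35): V_d = 1/1.03·[0.9429·13.2500 + 0.0571·25.5000] = 13.5437
Node 0 (S = 50): V_0 = 1/1.03·[0.9429·0.7351 + 0.0571·13.5437] = 1.4243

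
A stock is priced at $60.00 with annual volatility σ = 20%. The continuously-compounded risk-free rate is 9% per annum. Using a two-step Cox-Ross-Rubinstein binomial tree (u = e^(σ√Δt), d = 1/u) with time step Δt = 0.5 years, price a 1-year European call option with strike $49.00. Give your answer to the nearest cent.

$15.70

CRR parameters: u = e^(σ√Δt) = e^(0.2·√0.5) = 1.1519, d = 1/u = 0.8681
Per-period rate: rΔt = 0.09·0.5 = 0.045, so R = e^0.045 = 1.0460
Risk-neutral probability p = (e^0.045 − 0.8681)/(1.1519 − 0.8681) = 0.1779/0.2838 = 0.6269
Terminal stock prices: S_uu = 79.61, S_ud = 60, S_dd = 45.22
Terminal payoffs (S − K): max(30.61, 0) = 30.61, max(11, 0) = 11, max(-3.782, 0) = 0
Node u (S = 69.11): V_u = e^(−0.045)·[0.6269·30.6138 + 0.3731·11.0000] = 22.2707
Node d (S = 52.09): V_d = e^(−0.045)·[0.6269·11.0000 + 0.3731·0.0000] = 6.5924
Node 0 (S = 60): V_0 = e^(−0.045)·[0.6269·22.2707 + 0.3731·6.5924] = 15.6985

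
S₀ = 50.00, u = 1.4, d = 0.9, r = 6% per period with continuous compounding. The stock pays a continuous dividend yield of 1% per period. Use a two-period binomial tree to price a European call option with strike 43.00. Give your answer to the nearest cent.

11.95

Per-period risk-free factor R = e^0.06 = 1.0618; dividend-adjusted growth = e^(0.06−0.01) = 1.0513.
Risk-neutral probability p = (1.0513 − 0.9)/(1.4 − 0.9) = 0.1513/0.5000 = 0.3025
Terminal stock prices: S_uu = 98, S_ud = 63, S_dd = 40.5
Terminal payoffs (S − K): max(55, 0) = 55, max(20, 0) = 20, max(-2.5, 0) = 0
Node u (S = 70): V_u = e^(−0.06)·[0.3025·55.0000 + 0.6975·20.0000] = 28.8076
Node d (S = 45): V_d = e^(−0.06)·[0.3025·20.0000 + 0.6975·0.0000] = 5.6985
Node 0 (S = 50): V_0 = e^(−0.06)·[0.3025·28.8076 + 0.6975·5.6985] = 11.9510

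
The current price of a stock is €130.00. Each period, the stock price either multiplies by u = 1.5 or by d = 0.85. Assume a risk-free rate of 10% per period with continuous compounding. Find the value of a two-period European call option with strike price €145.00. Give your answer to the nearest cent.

€26.71

Risk-neutral probability p = (e^0.1 − 0.85)/(1.5 − 0.85) = 0.2552/0.6500 = 0.3926
Terminal stock prices: S_uu = 292.5, S_ud = 165.8, S_dd = 93.92
Terminal payoffs (S − K): max(147.5, 0) = 147.5, max(20.75, 0) = 20.75, max(-51.08, 0) = 0
Node u (S = 195): V_u = e^(−0.1)·[0.3926·147.5000 + 0.6074·20.7500] = 63.7986
Node d (S = 110.5): V_d = e^(−0.1)·[0.3926·20.7500 + 0.6074·0.0000] = 7.3707
Node 0 (S = 130): V_0 = e^(−0.1)·[0.3926·63.7986 + 0.6074·7.3707] = 26.7132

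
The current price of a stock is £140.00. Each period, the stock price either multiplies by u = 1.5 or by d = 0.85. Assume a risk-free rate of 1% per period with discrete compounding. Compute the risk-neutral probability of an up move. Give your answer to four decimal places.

p = 0.2462

Risk-neutral probability p = (1 + 0.01 − 0.85)/(1.5 − 0.85) = 0.1600/0.6500 = 0.2462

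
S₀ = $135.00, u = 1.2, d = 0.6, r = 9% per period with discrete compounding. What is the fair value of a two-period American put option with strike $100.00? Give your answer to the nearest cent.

$3.55

Risk-neutral probability p = (1 + 0.09 − 0.6)/(1.2 − 0.6) = 0.4900/0.6000 = 0.8167
Terminal stock prices: S_uu = 194.4, S_ud = 97.2, S_dd = 48.6
Terminal payoffs (K − S): max(-94.4, 0) = 0, max(2.8, 0) = 2.8, max(51.4, 0) = 51.4
Node u (S = 162): continuation = 1/1.09·[0.8167·0.0000 + 0.1833·2.8000] = 0.4709; exercise value = 0.0000 ≤ continuation, so V_u = 0.4709
Node d (S = 81): continuation = 1/1.09·[0.8167·2.8000 + 0.1833·51.4000] = 10.7431; exercise value = 19.0000 > continuation, so V_d = 19.0000 (exercise)
Node 0 (S = 135): continuation = 1/1.09·[0.8167·0.4709 + 0.1833·19.0000] = 3.5486; exercise value = 0.0000 ≤ continuation, so V_0 = 3.5486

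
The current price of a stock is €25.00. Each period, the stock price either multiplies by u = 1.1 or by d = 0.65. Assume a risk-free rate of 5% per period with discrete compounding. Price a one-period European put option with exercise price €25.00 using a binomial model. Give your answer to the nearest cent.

Risk-neutral probability p = (1 + 0.05 − 0.65)/(1.1 − 0.65) = 0.4000/0.4500 = 0.8889
Terminal stock prices: S_u = 27.5, S_d = 16.25
Terminal payoffs (K − S): max(-2.5, 0) = 0, max(8.75, 0) = 8.75
Node 0 (S = 25): V_0 = 1/1.05·[0.8889·0.0000 + 0.1111·8.7500] = 0.9259

€0.93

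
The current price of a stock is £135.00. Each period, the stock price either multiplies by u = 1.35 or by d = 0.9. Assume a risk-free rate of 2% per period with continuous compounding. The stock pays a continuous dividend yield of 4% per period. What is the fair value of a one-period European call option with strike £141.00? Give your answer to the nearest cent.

Per-period risk-free factor R = e^0.02 = 1.0202; dividend-adjusted growth = e^(0.02−0.04) = 0.9802.
Risk-neutral probability p = (0.9802 − 0.9)/(1.35 − 0.9) = 0.0802/0.4500 = 0.1782
Terminal stock prices: S_u = 182.2, S_d = 121.5
Terminal payoffs (S − K): max(41.25, 0) = 41.25, max(-19.5, 0) = 0
Node 0 (S = 135): V_0 = e^(−0.02)·[0.1782·41.2500 + 0.8218·0.0000] = 7.2060

£7.21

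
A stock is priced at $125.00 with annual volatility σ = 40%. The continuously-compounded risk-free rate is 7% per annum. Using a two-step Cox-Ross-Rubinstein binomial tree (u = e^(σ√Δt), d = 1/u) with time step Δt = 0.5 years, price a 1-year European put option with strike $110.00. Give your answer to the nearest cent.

$9.39

CRR parameters: u = e^(σ√Δt) = e^(0.4·√0.5) = 1.3269, d = 1/u = 0.7536
Per-period rate: rΔt = 0.07·0.5 = 0.035, so R = e^0.035 = 1.0356
Risk-neutral probability p = (e^0.035 − 0.7536)/(1.3269 − 0.7536) = 0.2820/0.5733 = 0.4919
Terminal stock prices: S_uu = 220.1, S_ud = 125, S_dd = 71
Terminal payoffs (K − S): max(-110.1, 0) = 0, max(-15, 0) = 0, max(39, 0) = 39
Node u (S = 165.9): V_u = e^(−0.035)·[0.4919·0.0000 + 0.5081·0.0000] = 0.0000
Node d (S = 94.2): V_d = e^(−0.035)·[0.4919·0.0000 + 0.5081·39.0037] = 19.1364
Node 0 (S = 125): V_0 = e^(−0.035)·[0.4919·0.0000 + 0.5081·19.1364] = 9.3889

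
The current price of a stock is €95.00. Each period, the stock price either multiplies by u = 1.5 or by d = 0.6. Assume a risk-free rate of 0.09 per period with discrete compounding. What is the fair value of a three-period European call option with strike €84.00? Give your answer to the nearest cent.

Risk-neutral probability p = (1 + 0.09 − 0.6)/(1.5 − 0.6) = 0.4900/0.9000 = 0.5444
Terminal stock prices: S_uuu = 320.6, S_uud = 128.2, S_udd = 51.3, S_ddd = 20.52
Terminal payoffs (S − K): max(236.6, 0) = 236.6, max(44.25, 0) = 44.25, max(-32.7, 0) = 0, max(-63.48, 0) = 0
Node uu (S = 213.8): V_uu = 1/1.09·[0.5444·236.6250 + 0.4556·44.2500] = 136.6858
Node ud (S = 85.5): V_ud = 1/1.09·[0.5444·44.2500 + 0.4556·0.0000] = 22.1024
Node dd (S = 34.2): V_dd = 1/1.09·[0.5444·0.0000 + 0.4556·0.0000] = 0.0000
Node u (S = 142.5): V_u = 1/1.09·[0.5444·136.6858 + 0.4556·22.1024] = 77.5107
Node d (S = 57): V_d = 1/1.09·[0.5444·22.1024 + 0.4556·0.0000] = 11.0400
Node 0 (S = 95): V_0 = 1/1.09·[0.5444·77.5107 + 0.4556·11.0400] = 43.3299

€43.33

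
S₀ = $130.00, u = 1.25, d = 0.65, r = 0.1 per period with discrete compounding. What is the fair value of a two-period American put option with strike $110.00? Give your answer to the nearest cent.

Risk-neutral probability p = (1 + 0.1 − 0.65)/(1.25 − 0.65) = 0.4500/0.6000 = 0.7500
Terminal stock prices: S_uu = 203.1, S_ud = 105.6, S_dd = 54.93
Terminal payoffs (K − S): max(-93.12, 0) = 0, max(4.375, 0) = 4.375, max(55.07, 0) = 55.07
Node u (S = 162.5): continuation = 1/1.1·[0.7500·0.0000 + 0.2500·4.3750] = 0.9943; exercise value = 0.0000 ≤ continuation, so V_u = 0.9943
Node d (S = 84.5): continuation = 1/1.1·[0.7500·4.3750 + 0.2500·55.0750] = 15.5000; exercise value = 25.5000 > continuation, so V_d = 25.5000 (exercise)
Node 0 (S = 130): continuation = 1/1.1·[0.7500·0.9943 + 0.2500·25.5000] = 6.4734; exercise value = 0.0000 ≤ continuation, so V_0 = 6.4734

$6.47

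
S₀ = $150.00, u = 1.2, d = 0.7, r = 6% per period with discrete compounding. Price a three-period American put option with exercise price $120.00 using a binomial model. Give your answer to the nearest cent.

$6.26

Risk-neutral probability p = (1 + 0.06 − 0.7)/(1.2 − 0.7) = 0.3600/0.5000 = 0.7200
Terminal stock prices: S_uuu = 259.2, S_uud = 151.2, S_udd = 88.2, S_ddd = 51.45
Terminal payoffs (K − S): max(-139.2, 0) = 0, max(-31.2, 0) = 0, max(31.8, 0) = 31.8, max(68.55, 0) = 68.55
Node uu (S = 216): continuation = 1/1.06·[0.7200·0.0000 + 0.2800·0.0000] = 0.0000; exercise value = 0.0000 ≤ continuation, so V_uu = 0.0000
Node ud (S = 126): continuation = 1/1.06·[0.7200·0.0000 + 0.2800·31.8000] = 8.4000; exercise value = 0.0000 ≤ continuation, so V_ud = 8.4000
Node dd (S = 73.5): continuation = 1/1.06·[0.7200·31.8000 + 0.2800·68.5500] = 39.7075; exercise value = 46.5000 > continuation, so V_dd = 46.5000 (exercise)
Node u (S = 180): continuation = 1/1.06·[0.7200·0.0000 + 0.2800·8.4000] = 2.2189; exercise value = 0.0000 ≤ continuation, so V_u = 2.2189
Node d (S = 105): continuation = 1/1.06·[0.7200·8.4000 + 0.2800·46.5000] = 17.9887; exercise value = 15.0000 ≤ continuation, so V_d = 17.9887
Node 0 (S = 150): continuation = 1/1.06·[0.7200·2.2189 + 0.2800·17.9887] = 6.2589; exercise value = 0.0000 ≤ continuation, so V_0 = 6.2589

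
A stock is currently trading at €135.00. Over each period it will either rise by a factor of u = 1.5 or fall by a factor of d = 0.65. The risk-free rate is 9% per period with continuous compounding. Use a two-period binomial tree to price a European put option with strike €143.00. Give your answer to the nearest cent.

€21.11

Risk-neutral probability p = (e^0.09 − 0.65)/(1.5 − 0.65) = 0.4442/0.8500 = 0.5226
Terminal stock prices: S_uu = 303.8, S_ud = 131.6, S_dd = 57.04
Terminal payoffs (K − S): max(-160.8, 0) = 0, max(11.38, 0) = 11.38, max(85.96, 0) = 85.96
Node u (S = 202.5): V_u = e^(−0.09)·[0.5226·0.0000 + 0.4774·11.3750] = 4.9635
Node d (S = 87.75): V_d = e^(−0.09)·[0.5226·11.3750 + 0.4774·85.9625] = 42.9422
Node 0 (S = 135): V_0 = e^(−0.09)·[0.5226·4.9635 + 0.4774·42.9422] = 21.1082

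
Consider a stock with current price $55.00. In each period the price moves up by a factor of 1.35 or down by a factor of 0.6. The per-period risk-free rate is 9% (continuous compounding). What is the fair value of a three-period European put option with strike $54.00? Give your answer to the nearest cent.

$6.06

Risk-neutral probability p = (e^0.09 − 0.6)/(1.35 − 0.6) = 0.4942/0.7500 = 0.6589
Terminal stock prices: S_uuu = 135.3, S_uud = 60.14, S_udd = 26.73, S_ddd = 11.88
Terminal payoffs (K − S): max(-81.32, 0) = 0, max(-6.143, 0) = 0, max(27.27, 0) = 27.27, max(42.12, 0) = 42.12
Node uu (S = 100.2): V_uu = e^(−0.09)·[0.6589·0.0000 + 0.3411·0.0000] = 0.0000
Node ud (S = 44.55): V_ud = e^(−0.09)·[0.6589·0.0000 + 0.3411·27.2700] = 8.5012
Node dd (S = 19.8): V_dd = e^(−0.09)·[0.6589·27.2700 + 0.3411·42.1200] = 29.5523
Node u (S = 74.25): V_u = e^(−0.09)·[0.6589·0.0000 + 0.3411·8.5012] = 2.6502
Node d (S = 33): V_d = e^(−0.09)·[0.6589·8.5012 + 0.3411·29.5523] = 14.3321
Node 0 (S = 55): V_0 = e^(−0.09)·[0.6589·2.6502 + 0.3411·14.3321] = 6.0638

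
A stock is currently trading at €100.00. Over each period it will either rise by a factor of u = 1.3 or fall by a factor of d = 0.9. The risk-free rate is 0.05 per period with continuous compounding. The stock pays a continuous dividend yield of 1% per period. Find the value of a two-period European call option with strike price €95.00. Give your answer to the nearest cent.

€17.38

Per-period risk-free factor R = e^0.05 = 1.0513; dividend-adjusted growth = e^(0.05−0.01) = 1.0408.
Risk-neutral probability p = (1.0408 − 0.9)/(1.3 − 0.9) = 0.1408/0.4000 = 0.3520
Terminal stock prices: S_uu = 169, S_ud = 117, S_dd = 81
Terminal payoffs (S − K): max(74, 0) = 74, max(22, 0) = 22, max(-14, 0) = 0
Node u (S = 130): V_u = e^(−0.05)·[0.3520·74.0000 + 0.6480·22.0000] = 38.3397
Node d (S = 90): V_d = e^(−0.05)·[0.3520·22.0000 + 0.6480·0.0000] = 7.3669
Node 0 (S = 100): V_0 = e^(−0.05)·[0.3520·38.3397 + 0.6480·7.3669] = 17.3791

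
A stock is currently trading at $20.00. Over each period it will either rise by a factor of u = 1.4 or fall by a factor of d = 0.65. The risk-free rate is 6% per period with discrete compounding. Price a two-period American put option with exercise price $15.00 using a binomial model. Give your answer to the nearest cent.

Risk-neutral probability p = (1 + 0.06 − 0.65)/(1.4 − 0.65) = 0.4100/0.7500 = 0.5467
Terminal stock prices: S_uu = 39.2, S_ud = 18.2, S_dd = 8.45
Terminal payoffs (K − S): max(-24.2, 0) = 0, max(-3.2, 0) = 0, max(6.55, 0) = 6.55
Node u (S = 28): continuation = 1/1.06·[0.5467·0.0000 + 0.4533·0.0000] = 0.0000; exercise value = 0.0000 ≤ continuation, so V_u = 0.0000
Node d (S = 13): continuation = 1/1.06·[0.5467·0.0000 + 0.4533·6.5500] = 2.8013; exercise value = 2.0000 ≤ continuation, so V_d = 2.8013
Node 0 (S = 20): continuation = 1/1.06·[0.5467·0.0000 + 0.4533·2.8013] = 1.1980; exercise value = 0.0000 ≤ continuation, so V_0 = 1.1980

$1.20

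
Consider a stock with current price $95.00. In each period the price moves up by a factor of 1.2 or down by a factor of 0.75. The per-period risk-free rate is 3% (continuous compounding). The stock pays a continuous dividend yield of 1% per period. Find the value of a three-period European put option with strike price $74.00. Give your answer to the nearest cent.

Per-period risk-free factor R = e^0.03 = 1.0305; dividend-adjusted growth = e^(0.03−0.01) = 1.0202.
Risk-neutral probability p = (1.0202 − 0.75)/(1.2 − 0.75) = 0.2702/0.4500 = 0.6004
Terminal stock prices: S_uuu = 164.2, S_uud = 102.6, S_udd = 64.12, S_ddd = 40.08
Terminal payoffs (K − S): max(-90.16, 0) = 0, max(-28.6, 0) = 0, max(9.875, 0) = 9.875, max(33.92, 0) = 33.92
Node uu (S = 136.8): V_uu = e^(−0.03)·[0.6004·0.0000 + 0.3996·0.0000] = 0.0000
Node ud (S = 85.5): V_ud = e^(−0.03)·[0.6004·0.0000 + 0.3996·9.8750] = 3.8290
Node dd (S = 53.44): V_dd = e^(−0.03)·[0.6004·9.8750 + 0.3996·33.9219] = 18.9072
Node u (S = 114): V_u = e^(−0.03)·[0.6004·0.0000 + 0.3996·3.8290] = 1.4847
Node d (S = 71.25): V_d = e^(−0.03)·[0.6004·3.8290 + 0.3996·18.9072] = 9.5623
Node 0 (S = 95): V_0 = e^(−0.03)·[0.6004·1.4847 + 0.3996·9.5623] = 4.5728

$4.57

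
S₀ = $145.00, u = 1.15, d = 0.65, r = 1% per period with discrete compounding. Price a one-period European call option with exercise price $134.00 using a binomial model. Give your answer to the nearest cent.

$23.35

Risk-neutral probability p = (1 + 0.01 − 0.65)/(1.15 − 0.65) = 0.3600/0.5000 = 0.7200
Terminal stock prices: S_u = 166.8, S_d = 94.25
Terminal payoffs (S − K): max(32.75, 0) = 32.75, max(-39.75, 0) = 0
Node 0 (S = 145): V_0 = 1/1.01·[0.7200·32.7500 + 0.2800·0.0000] = 23.3465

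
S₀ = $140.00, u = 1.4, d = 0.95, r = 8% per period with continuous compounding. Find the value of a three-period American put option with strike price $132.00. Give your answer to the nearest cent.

$3.28

Risk-neutral probability p = (e^0.08 − 0.95)/(1.4 − 0.95) = 0.1333/0.4500 = 0.2962
Terminal stock prices: S_uuu = 384.2, S_uud = 260.7, S_udd = 176.9, S_ddd = 120
Terminal payoffs (K − S): max(-252.2, 0) = 0, max(-128.7, 0) = 0, max(-44.89, 0) = 0, max(11.97, 0) = 11.97
Node uu (S = 274.4): continuation = e^(−0.08)·[0.2962·0.0000 + 0.7038·0.0000] = 0.0000; exercise value = 0.0000 ≤ continuation, so V_uu = 0.0000
Node ud (S = 186.2): continuation = e^(−0.08)·[0.2962·0.0000 + 0.7038·0.0000] = 0.0000; exercise value = 0.0000 ≤ continuation, so V_ud = 0.0000
Node dd (S = 126.3): continuation = e^(−0.08)·[0.2962·0.0000 + 0.7038·11.9675] = 7.7752; exercise value = 5.6500 ≤ continuation, so V_dd = 7.7752
Node u (S = 196): continuation = e^(−0.08)·[0.2962·0.0000 + 0.7038·0.0000] = 0.0000; exercise value = 0.0000 ≤ continuation, so V_u = 0.0000
Node d (S = 133): continuation = e^(−0.08)·[0.2962·0.0000 + 0.7038·7.7752] = 5.0515; exercise value = 0.0000 ≤ continuation, so V_d = 5.0515
Node 0 (S = 140): continuation = e^(−0.08)·[0.2962·0.0000 + 0.7038·5.0515] = 3.2820; exercise value = 0.0000 ≤ continuation, so V_0 = 3.2820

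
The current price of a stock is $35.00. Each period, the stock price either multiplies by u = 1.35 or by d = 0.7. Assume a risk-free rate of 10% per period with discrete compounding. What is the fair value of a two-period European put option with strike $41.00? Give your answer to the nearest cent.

$6.02

Risk-neutral probability p = (1 + 0.1 − 0.7)/(1.35 − 0.7) = 0.4000/0.6500 = 0.6154
Terminal stock prices: S_uu = 63.79, S_ud = 33.07, S_dd = 17.15
Terminal payoffs (K − S): max(-22.79, 0) = 0, max(7.925, 0) = 7.925, max(23.85, 0) = 23.85
Node u (S = 47.25): V_u = 1/1.1·[0.6154·0.0000 + 0.3846·7.9250] = 2.7710
Node d (S = 24.5): V_d = 1/1.1·[0.6154·7.9250 + 0.3846·23.8500] = 12.7727
Node 0 (S = 35): V_0 = 1/1.1·[0.6154·2.7710 + 0.3846·12.7727] = 6.0162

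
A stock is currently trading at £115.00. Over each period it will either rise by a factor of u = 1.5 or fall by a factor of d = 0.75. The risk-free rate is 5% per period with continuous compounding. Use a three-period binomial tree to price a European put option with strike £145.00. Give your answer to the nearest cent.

Risk-neutral probability p = (e^0.05 − 0.75)/(1.5 − 0.75) = 0.3013/0.7500 = 0.4017
Terminal stock prices: S_uuu = 388.1, S_uud = 194.1, S_udd = 97.03, S_ddd = 48.52
Terminal payoffs (K − S): max(-243.1, 0) = 0, max(-49.06, 0) = 0, max(47.97, 0) = 47.97, max(96.48, 0) = 96.48
Node uu (S = 258.8): V_uu = e^(−0.05)·[0.4017·0.0000 + 0.5983·0.0000] = 0.0000
Node ud (S = 129.4): V_ud = e^(−0.05)·[0.4017·0.0000 + 0.5983·47.9688] = 27.3002
Node dd (S = 64.69): V_dd = e^(−0.05)·[0.4017·47.9688 + 0.5983·96.4844] = 73.2408
Node u (S = 172.5): V_u = e^(−0.05)·[0.4017·0.0000 + 0.5983·27.3002] = 15.5373
Node d (S = 86.25): V_d = e^(−0.05)·[0.4017·27.3002 + 0.5983·73.2408] = 52.1147
Node 0 (S = 115): V_0 = e^(−0.05)·[0.4017·15.5373 + 0.5983·52.1147] = 35.5967

£35.60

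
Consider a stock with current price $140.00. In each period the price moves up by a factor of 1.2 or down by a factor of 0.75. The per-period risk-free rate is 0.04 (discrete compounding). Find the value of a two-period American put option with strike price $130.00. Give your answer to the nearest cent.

Risk-neutral probability p = (1 + 0.04 − 0.75)/(1.2 − 0.75) = 0.2900/0.4500 = 0.6444
Terminal stock prices: S_uu = 201.6, S_ud = 126, S_dd = 78.75
Terminal payoffs (K − S): max(-71.6, 0) = 0, max(4, 0) = 4, max(51.25, 0) = 51.25
Node u (S = 168): continuation = 1/1.04·[0.6444·0.0000 + 0.3556·4.0000] = 1.3675; exercise value = 0.0000 ≤ continuation, so V_u = 1.3675
Node d (S = 105): continuation = 1/1.04·[0.6444·4.0000 + 0.3556·51.2500] = 20.0000; exercise value = 25.0000 > continuation, so V_d = 25.0000 (exercise)
Node 0 (S = 140): continuation = 1/1.04·[0.6444·1.3675 + 0.3556·25.0000] = 9.3944; exercise value = 0.0000 ≤ continuation, so V_0 = 9.3944

$9.39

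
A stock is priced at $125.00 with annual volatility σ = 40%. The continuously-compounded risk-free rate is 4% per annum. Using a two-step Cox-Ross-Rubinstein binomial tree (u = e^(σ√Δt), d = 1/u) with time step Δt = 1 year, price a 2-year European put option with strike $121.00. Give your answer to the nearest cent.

$18.04

CRR parameters: u = e^(σ√Δt) = e^(0.4·√1) = 1.4918, d = 1/u = 0.6703
Per-period rate: rΔt = 0.04·1 = 0.04, so R = e^0.04 = 1.0408
Risk-neutral probability p = (e^0.04 − 0.6703)/(1.4918 − 0.6703) = 0.3705/0.8215 = 0.4510
Terminal stock prices: S_uu = 278.2, S_ud = 125, S_dd = 56.17
Terminal payoffs (K − S): max(-157.2, 0) = 0, max(-4, 0) = 0, max(64.83, 0) = 64.83
Node u (S = 186.5): V_u = e^(−0.04)·[0.4510·0.0000 + 0.5490·0.0000] = 0.0000
Node d (S = 83.79): V_d = e^(−0.04)·[0.4510·0.0000 + 0.5490·64.8339] = 34.1987
Node 0 (S = 125): V_0 = e^(−0.04)·[0.4510·0.0000 + 0.5490·34.1987] = 18.0392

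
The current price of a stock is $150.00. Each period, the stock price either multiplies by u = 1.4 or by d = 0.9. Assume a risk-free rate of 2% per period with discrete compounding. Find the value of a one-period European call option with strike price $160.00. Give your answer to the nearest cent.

Risk-neutral probability p = (1 + 0.02 − 0.9)/(1.4 − 0.9) = 0.1200/0.5000 = 0.2400
Terminal stock prices: S_u = 210, S_d = 135
Terminal payoffs (S − K): max(50, 0) = 50, max(-25, 0) = 0
Node 0 (S = 150): V_0 = 1/1.02·[0.2400·50.0000 + 0.7600·0.0000] = 11.7647

$11.76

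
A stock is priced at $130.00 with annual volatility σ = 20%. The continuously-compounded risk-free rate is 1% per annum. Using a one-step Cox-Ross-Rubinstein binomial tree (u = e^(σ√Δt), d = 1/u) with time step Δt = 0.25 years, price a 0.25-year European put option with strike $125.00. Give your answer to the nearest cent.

$3.77

CRR parameters: u = e^(σ√Δt) = e^(0.2·√0.25) = 1.1052, d = 1/u = 0.9048
Per-period rate: rΔt = 0.01·0.25 = 0.0025, so R = e^0.0025 = 1.0025
Risk-neutral probability p = (e^0.0025 − 0.9048)/(1.1052 − 0.9048) = 0.0977/0.2003 = 0.4875
Terminal stock prices: S_u = 143.7, S_d = 117.6
Terminal payoffs (K − S): max(-18.67, 0) = 0, max(7.371, 0) = 7.371
Node 0 (S = 130): V_0 = e^(−0.0025)·[0.4875·0.0000 + 0.5125·7.3711] = 3.7682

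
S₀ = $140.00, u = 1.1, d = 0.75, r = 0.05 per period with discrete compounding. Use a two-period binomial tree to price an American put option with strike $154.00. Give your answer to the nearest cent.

$14.00

Risk-neutral probability p = (1 + 0.05 − 0.75)/(1.1 − 0.75) = 0.3000/0.3500 = 0.8571
Terminal stock prices: S_uu = 169.4, S_ud = 115.5, S_dd = 78.75
Terminal payoffs (K − S): max(-15.4, 0) = 0, max(38.5, 0) = 38.5, max(75.25, 0) = 75.25
Node u (S = 154): continuation = 1/1.05·[0.8571·0.0000 + 0.1429·38.5000] = 5.2381; exercise value = 0.0000 ≤ continuation, so V_u = 5.2381
Node d (S = 105): continuation = 1/1.05·[0.8571·38.5000 + 0.1429·75.2500] = 41.6667; exercise value = 49.0000 > continuation, so V_d = 49.0000 (exercise)
Node 0 (S = 140): continuation = 1/1.05·[0.8571·5.2381 + 0.1429·49.0000] = 10.9427; exercise value = 14.0000 > continuation, so V_0 = 14.0000 (exercise)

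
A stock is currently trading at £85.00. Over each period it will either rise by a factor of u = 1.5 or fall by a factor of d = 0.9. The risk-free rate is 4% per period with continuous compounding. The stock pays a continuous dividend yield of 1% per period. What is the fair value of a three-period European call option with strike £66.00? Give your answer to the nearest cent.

£25.67

Per-period risk-free factor R = e^0.04 = 1.0408; dividend-adjusted growth = e^(0.04−0.01) = 1.0305.
Risk-neutral probability p = (1.0305 − 0.9)/(1.5 − 0.9) = 0.1305/0.6000 = 0.2174
Terminal stock prices: S_uuu = 286.9, S_uud = 172.1, S_udd = 103.3, S_ddd = 61.97
Terminal payoffs (S − K): max(220.9, 0) = 220.9, max(106.1, 0) = 106.1, max(37.28, 0) = 37.28, max(-4.035, 0) = 0
Node uu (S = 191.2): V_uu = e^(−0.04)·[0.2174·220.8750 + 0.7826·106.1250] = 125.9349
Node ud (S = 114.8): V_ud = e^(−0.04)·[0.2174·106.1250 + 0.7826·37.2750] = 50.1961
Node dd (S = 68.85): V_dd = e^(−0.04)·[0.2174·37.2750 + 0.7826·0.0000] = 7.7867
Node u (S = 127.5): V_u = e^(−0.04)·[0.2174·125.9349 + 0.7826·50.1961] = 64.0497
Node d (S = 76.5): V_d = e^(−0.04)·[0.2174·50.1961 + 0.7826·7.7867] = 16.3407
Node 0 (S = 85): V_0 = e^(−0.04)·[0.2174·64.0497 + 0.7826·16.3407] = 25.6663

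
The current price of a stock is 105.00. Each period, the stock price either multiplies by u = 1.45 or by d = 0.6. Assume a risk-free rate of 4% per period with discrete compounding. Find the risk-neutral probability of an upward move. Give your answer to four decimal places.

Risk-neutral probability p = (1 + 0.04 − 0.6)/(1.45 − 0.6) = 0.4400/0.8500 = 0.5176

p = 0.5176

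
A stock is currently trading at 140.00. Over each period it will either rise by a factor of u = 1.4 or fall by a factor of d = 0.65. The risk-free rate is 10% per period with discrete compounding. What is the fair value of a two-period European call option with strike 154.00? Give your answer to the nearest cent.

Risk-neutral probability p = (1 + 0.1 − 0.65)/(1.4 − 0.65) = 0.4500/0.7500 = 0.6000
Terminal stock prices: S_uu = 274.4, S_ud = 127.4, S_dd = 59.15
Terminal payoffs (S − K): max(120.4, 0) = 120.4, max(-26.6, 0) = 0, max(-94.85, 0) = 0
Node u (S = 196): V_u = 1/1.1·[0.6000·120.4000 + 0.4000·0.0000] = 65.6727
Node d (S = 91): V_d = 1/1.1·[0.6000·0.0000 + 0.4000·0.0000] = 0.0000
Node 0 (S = 140): V_0 = 1/1.1·[0.6000·65.6727 + 0.4000·0.0000] = 35.8215

35.82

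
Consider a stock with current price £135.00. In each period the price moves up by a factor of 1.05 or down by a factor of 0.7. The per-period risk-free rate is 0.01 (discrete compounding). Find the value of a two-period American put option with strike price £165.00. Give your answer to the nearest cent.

£30.00

Risk-neutral probability p = (1 + 0.01 − 0.7)/(1.05 − 0.7) = 0.3100/0.3500 = 0.8857
Terminal stock prices: S_uu = 148.8, S_ud = 99.22, S_dd = 66.15
Terminal payoffs (K − S): max(16.16, 0) = 16.16, max(65.78, 0) = 65.78, max(98.85, 0) = 98.85
Node u (S = 141.8): continuation = 1/1.01·[0.8857·16.1625 + 0.1143·65.7750] = 21.6163; exercise value = 23.2500 > continuation, so V_u = 23.2500 (exercise)
Node d (S = 94.5): continuation = 1/1.01·[0.8857·65.7750 + 0.1143·98.8500] = 68.8663; exercise value = 70.5000 > continuation, so V_d = 70.5000 (exercise)
Node 0 (S = 135): continuation = 1/1.01·[0.8857·23.2500 + 0.1143·70.5000] = 28.3663; exercise value = 30.0000 > continuation, so V_0 = 30.0000 (exercise)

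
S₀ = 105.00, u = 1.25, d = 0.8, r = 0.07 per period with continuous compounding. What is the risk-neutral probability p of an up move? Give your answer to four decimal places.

Risk-neutral probability p = (e^0.07 − 0.8)/(1.25 − 0.8) = 0.2725/0.4500 = 0.6056

p = 0.6056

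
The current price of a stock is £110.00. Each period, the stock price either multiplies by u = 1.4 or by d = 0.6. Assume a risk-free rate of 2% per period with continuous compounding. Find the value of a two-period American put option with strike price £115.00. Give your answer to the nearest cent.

Risk-neutral probability p = (e^0.02 − 0.6)/(1.4 − 0.6) = 0.4202/0.8000 = 0.5253
Terminal stock prices: S_uu = 215.6, S_ud = 92.4, S_dd = 39.6
Terminal payoffs (K − S): max(-100.6, 0) = 0, max(22.6, 0) = 22.6, max(75.4, 0) = 75.4
Node u (S = 154): continuation = e^(−0.02)·[0.5253·0.0000 + 0.4747·22.6000] = 10.5169; exercise value = 0.0000 ≤ continuation, so V_u = 10.5169
Node d (S = 66): continuation = e^(−0.02)·[0.5253·22.6000 + 0.4747·75.4000] = 46.7228; exercise value = 49.0000 > continuation, so V_d = 49.0000 (exercise)
Node 0 (S = 110): continuation = e^(−0.02)·[0.5253·10.5169 + 0.4747·49.0000] = 28.2167; exercise value = 5.0000 ≤ continuation, so V_0 = 28.2167

£28.22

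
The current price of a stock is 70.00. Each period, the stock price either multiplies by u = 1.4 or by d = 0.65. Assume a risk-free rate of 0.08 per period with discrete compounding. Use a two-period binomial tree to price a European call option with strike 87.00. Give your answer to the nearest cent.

Risk-neutral probability p = (1 + 0.08 − 0.65)/(1.4 − 0.65) = 0.4300/0.7500 = 0.5733
Terminal stock prices: S_uu = 137.2, S_ud = 63.7, S_dd = 29.58
Terminal payoffs (S − K): max(50.2, 0) = 50.2, max(-23.3, 0) = 0, max(-57.42, 0) = 0
Node u (S = 98): V_u = 1/1.08·[0.5733·50.2000 + 0.4267·0.0000] = 26.6494
Node d (S = 45.5): V_d = 1/1.08·[0.5733·0.0000 + 0.4267·0.0000] = 0.0000
Node 0 (S = 70): V_0 = 1/1.08·[0.5733·26.6494 + 0.4267·0.0000] = 14.1472

14.15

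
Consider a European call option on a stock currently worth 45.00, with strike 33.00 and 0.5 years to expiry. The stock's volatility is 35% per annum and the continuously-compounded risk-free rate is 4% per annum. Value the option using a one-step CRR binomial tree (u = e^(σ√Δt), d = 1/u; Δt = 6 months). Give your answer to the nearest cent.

12.65

CRR parameters: u = e^(σ√Δt) = e^(0.35·√0.5) = 1.2808, d = 1/u = 0.7808
Per-period rate: rΔt = 0.04·0.5 = 0.02, so R = e^0.02 = 1.0202
Risk-neutral probability p = (e^0.02 − 0.7808)/(1.2808 − 0.7808) = 0.2394/0.5000 = 0.4788
Terminal stock prices: S_u = 57.64, S_d = 35.13
Terminal payoffs (S − K): max(24.64, 0) = 24.64, max(2.134, 0) = 2.134
Node 0 (S = 45): V_0 = e^(−0.02)·[0.4788·24.6361 + 0.5212·2.1342] = 12.6534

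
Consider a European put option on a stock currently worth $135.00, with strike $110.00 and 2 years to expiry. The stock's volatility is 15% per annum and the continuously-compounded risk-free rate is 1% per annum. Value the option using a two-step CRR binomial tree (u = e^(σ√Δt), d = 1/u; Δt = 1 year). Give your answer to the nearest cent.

CRR parameters: u = e^(σ√Δt) = e^(0.15·√1) = 1.1618, d = 1/u = 0.8607
Per-period rate: rΔt = 0.01·1 = 0.01, so R = e^0.01 = 1.0101
Risk-neutral probability p = (e^0.01 − 0.8607)/(1.1618 − 0.8607) = 0.1493/0.3011 = 0.4959
Terminal stock prices: S_uu = 182.2, S_ud = 135, S_dd = 100
Terminal payoffs (K − S): max(-72.23, 0) = 0, max(-25, 0) = 0, max(9.99, 0) = 9.99
Node u (S = 156.8): V_u = e^(−0.01)·[0.4959·0.0000 + 0.5041·0.0000] = 0.0000
Node d (S = 116.2): V_d = e^(−0.01)·[0.4959·0.0000 + 0.5041·9.9895] = 4.9852
Node 0 (S = 135): V_0 = e^(−0.01)·[0.4959·0.0000 + 0.5041·4.9852] = 2.4878

$2.49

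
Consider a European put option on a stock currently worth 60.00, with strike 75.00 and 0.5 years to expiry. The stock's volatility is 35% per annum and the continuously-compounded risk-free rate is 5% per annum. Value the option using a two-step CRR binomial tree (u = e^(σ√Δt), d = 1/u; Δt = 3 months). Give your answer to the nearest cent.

CRR parameters: u = e^(σ√Δt) = e^(0.35·√0.25) = 1.1912, d = 1/u = 0.8395
Per-period rate: rΔt = 0.05·0.25 = 0.0125, so R = e^0.0125 = 1.0126
Risk-neutral probability p = (e^0.0125 − 0.8395)/(1.1912 − 0.8395) = 0.1731/0.3518 = 0.4921
Terminal stock prices: S_uu = 85.14, S_ud = 60, S_dd = 42.28
Terminal payoffs (K − S): max(-10.14, 0) = 0, max(15, 0) = 15, max(32.72, 0) = 32.72
Node u (S = 71.47): V_u = e^(−0.0125)·[0.4921·0.0000 + 0.5079·15.0000] = 7.5236
Node d (S = 50.37): V_d = e^(−0.0125)·[0.4921·15.0000 + 0.5079·32.7187] = 23.7009
Node 0 (S = 60): V_0 = e^(−0.0125)·[0.4921·7.5236 + 0.5079·23.7009] = 15.5443

15.54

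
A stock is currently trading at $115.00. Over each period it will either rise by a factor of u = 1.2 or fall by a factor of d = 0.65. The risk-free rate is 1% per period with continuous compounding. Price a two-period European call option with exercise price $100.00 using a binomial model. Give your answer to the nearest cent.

$27.56

Risk-neutral probability p = (e^0.01 − 0.65)/(1.2 − 0.65) = 0.3601/0.5500 = 0.6546
Terminal stock prices: S_uu = 165.6, S_ud = 89.7, S_dd = 48.59
Terminal payoffs (S − K): max(65.6, 0) = 65.6, max(-10.3, 0) = 0, max(-51.41, 0) = 0
Node u (S = 138): V_u = e^(−0.01)·[0.6546·65.6000 + 0.3454·0.0000] = 42.5169
Node d (S = 74.75): V_d = e^(−0.01)·[0.6546·0.0000 + 0.3454·0.0000] = 0.0000
Node 0 (S = 115): V_0 = e^(−0.01)·[0.6546·42.5169 + 0.3454·0.0000] = 27.5562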